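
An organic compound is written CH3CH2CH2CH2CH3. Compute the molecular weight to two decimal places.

72.15 g/mol

Element totals:
  C: 5
  H: 12
Molecular formula: C5H12.
  M = 5(12.011) + 12(1.008)
    = 60.055 + 12.096 = 72.151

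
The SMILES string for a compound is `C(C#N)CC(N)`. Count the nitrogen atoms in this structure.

2

Atom tally by fragment:
  NCCH2 → C:2 H:2 N:1
  CH2 → C:1 H:2
  CH2NH2 → C:1 H:4 N:1
Element totals:
  C: 4
  H: 8
  N: 2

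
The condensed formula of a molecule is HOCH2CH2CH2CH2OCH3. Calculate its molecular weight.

104.15 g/mol

Element totals:
  C: 5
  H: 12
  O: 2
Molecular formula: C5H12O2.
  M = 5(12.011) + 12(1.008) + 2(15.999)
    = 60.055 + 12.096 + 31.998 = 104.149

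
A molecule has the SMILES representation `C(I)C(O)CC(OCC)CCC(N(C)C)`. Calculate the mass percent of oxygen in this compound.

9.72%

Atom tally by fragment:
  ICH2 → C:1 H:2 I:1
  CH(OH) → C:1 H:2 O:1
  CH2 → C:1 H:2
  CH(OC2H5) → C:3 H:6 O:1
  CH2 → C:1 H:2
  CH2 → C:1 H:2
  CH2N(CH3)2 → C:3 H:8 N:1
Element totals:
  C: 11
  H: 24
  I: 1
  N: 1
  O: 2
Molecular formula: C11H24INO2.
Molar mass = 329.222 g/mol.
Mass from O: 2 × 15.999 = 31.998 g/mol.
%O = 31.998 / 329.222 × 100 = 9.72%.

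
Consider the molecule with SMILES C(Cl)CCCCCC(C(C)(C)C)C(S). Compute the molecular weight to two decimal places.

Atom tally by fragment:
  ClCH2 → C:1 H:2 Cl:1
  CH2 → C:1 H:2
  CH2 → C:1 H:2
  CH2 → C:1 H:2
  CH2 → C:1 H:2
  CH2 → C:1 H:2
  CH(C(CH3)3) → C:5 H:10
  CH2SH → C:1 H:3 S:1
Element totals:
  C: 12
  H: 25
  Cl: 1
  S: 1
Molecular formula: C12H25ClS.
  M = 12(12.011) + 25(1.008) + 35.45 + 32.06
    = 144.132 + 25.200 + 35.450 + 32.060 = 236.842

236.84 g/mol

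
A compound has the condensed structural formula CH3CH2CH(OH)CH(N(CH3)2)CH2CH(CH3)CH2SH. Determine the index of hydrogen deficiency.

Atom tally by fragment:
  CH3 → C:1 H:3
  CH2 → C:1 H:2
  CH(OH) → C:1 H:2 O:1
  CH(N(CH3)2) → C:3 H:7 N:1
  CH2 → C:1 H:2
  CH(CH3) → C:2 H:4
  CH2SH → C:1 H:3 S:1
Element totals:
  C: 10
  H: 23
  N: 1
  O: 1
  S: 1
Molecular formula: C10H23NOS.
DoU = (2C + 2 + N − H − X) / 2 = (2·10 + 2 + 1 − 23 − 0) / 2 = 0.

0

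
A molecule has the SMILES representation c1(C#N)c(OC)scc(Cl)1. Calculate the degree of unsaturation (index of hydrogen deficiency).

5

Atom tally by fragment:
  thiophene ring core → C:4 H:4 S:1
  (− 3 ring H displaced by substituents)
  + CN → C:1 N:1
  + OCH3 → C:1 H:3 O:1
  + Cl → Cl:1
Element totals:
  C: 6
  H: 4
  Cl: 1
  N: 1
  O: 1
  S: 1
Molecular formula: C6H4ClNOS.
DoU = (2C + 2 + N − H − X) / 2 = (2·6 + 2 + 1 − 4 − 1) / 2 = 5.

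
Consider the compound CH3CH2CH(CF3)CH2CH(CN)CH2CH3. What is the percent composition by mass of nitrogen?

7.25%

Atom tally by fragment:
  CH3 → C:1 H:3
  CH2 → C:1 H:2
  CH(CF3) → C:2 H:1 F:3
  CH2 → C:1 H:2
  CH(CN) → C:2 H:1 N:1
  CH2 → C:1 H:2
  CH3 → C:1 H:3
Element totals:
  C: 9
  H: 14
  F: 3
  N: 1
Molecular formula: C9H14F3N.
Molar mass = 193.212 g/mol.
Mass from N: 1 × 14.007 = 14.007 g/mol.
%N = 14.007 / 193.212 × 100 = 7.25%.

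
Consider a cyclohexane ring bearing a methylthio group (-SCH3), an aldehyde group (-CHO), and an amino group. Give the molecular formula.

C8H15NOS

Atom tally by fragment:
  cyclohexane ring core → C:6 H:12
  (− 3 ring H displaced by substituents)
  + SCH3 → C:1 H:3 S:1
  + CHO → C:1 H:1 O:1
  + NH2 → N:1 H:2
Element totals:
  C: 8
  H: 15
  N: 1
  O: 1
  S: 1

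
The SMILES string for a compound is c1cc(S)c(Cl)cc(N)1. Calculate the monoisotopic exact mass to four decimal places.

Atom tally by fragment:
  benzene ring core → C:6 H:6
  (− 3 ring H displaced by substituents)
  + SH → S:1 H:1
  + Cl → Cl:1
  + NH2 → N:1 H:2
Element totals:
  C: 6
  H: 6
  Cl: 1
  N: 1
  S: 1
Molecular formula: C6H6ClNS.
  M = 6(12.0) + 6(1.007825) + 34.968853 + 14.003074 + 31.972071
    = 72.000000 + 6.046950 + 34.968853 + 14.003074 + 31.972071 = 158.990948

158.9909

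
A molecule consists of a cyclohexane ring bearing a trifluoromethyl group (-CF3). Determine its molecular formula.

C7H11F3

Atom tally by fragment:
  cyclohexane ring core → C:6 H:12
  (− 1 ring H displaced by substituents)
  + CF3 → C:1 F:3
Element totals:
  C: 7
  H: 11
  F: 3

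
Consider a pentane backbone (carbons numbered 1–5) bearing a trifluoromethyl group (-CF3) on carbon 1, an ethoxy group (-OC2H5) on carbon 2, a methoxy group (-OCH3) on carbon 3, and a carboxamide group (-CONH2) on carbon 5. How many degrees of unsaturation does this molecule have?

1

Atom tally by fragment:
  F3CCH2 → C:2 H:2 F:3
  CH(OC2H5) → C:3 H:6 O:1
  CH(OCH3) → C:2 H:4 O:1
  CH2 → C:1 H:2
  CH2CONH2 → C:2 H:4 O:1 N:1
Element totals:
  C: 10
  H: 18
  F: 3
  N: 1
  O: 3
Molecular formula: C10H18F3NO3.
DoU = (2C + 2 + N − H − X) / 2 = (2·10 + 2 + 1 − 18 − 3) / 2 = 1.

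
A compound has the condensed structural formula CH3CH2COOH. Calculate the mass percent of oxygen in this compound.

43.19%

Element totals:
  C: 3
  H: 6
  O: 2
Molecular formula: C3H6O2.
Molar mass = 74.079 g/mol.
Mass from O: 2 × 15.999 = 31.998 g/mol.
%O = 31.998 / 74.079 × 100 = 43.19%.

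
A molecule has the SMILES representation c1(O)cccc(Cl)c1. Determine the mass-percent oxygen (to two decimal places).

12.45%

Atom tally by fragment:
  benzene ring core → C:6 H:6
  (− 2 ring H displaced by substituents)
  + OH → O:1 H:1
  + Cl → Cl:1
Element totals:
  C: 6
  H: 5
  Cl: 1
  O: 1
Molecular formula: C6H5ClO.
Molar mass = 128.555 g/mol.
Mass from O: 1 × 15.999 = 15.999 g/mol.
%O = 15.999 / 128.555 × 100 = 12.45%.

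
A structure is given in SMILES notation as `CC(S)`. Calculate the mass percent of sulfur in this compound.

51.60%

Atom tally by fragment:
  CH3 → C:1 H:3
  CH2SH → C:1 H:3 S:1
Element totals:
  C: 2
  H: 6
  S: 1
Molecular formula: C2H6S.
Molar mass = 62.130 g/mol.
Mass from S: 1 × 32.06 = 32.060 g/mol.
%S = 32.060 / 62.130 × 100 = 51.60%.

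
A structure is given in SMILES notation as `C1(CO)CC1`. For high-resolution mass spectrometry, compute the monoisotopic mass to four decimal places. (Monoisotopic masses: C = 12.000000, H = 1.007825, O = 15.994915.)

72.0575

Atom tally by fragment:
  cyclopropane ring core → C:3 H:6
  (− 1 ring H displaced by substituents)
  + CH2OH → C:1 H:3 O:1
Element totals:
  C: 4
  H: 8
  O: 1
Molecular formula: C4H8O.
  M = 4(12.0) + 8(1.007825) + 15.994915
    = 48.000000 + 8.062600 + 15.994915 = 72.057515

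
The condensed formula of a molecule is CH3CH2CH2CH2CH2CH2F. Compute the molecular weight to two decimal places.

104.17 g/mol

Element totals:
  C: 6
  H: 13
  F: 1
Molecular formula: C6H13F.
  M = 6(12.011) + 13(1.008) + 18.998
    = 72.066 + 13.104 + 18.998 = 104.168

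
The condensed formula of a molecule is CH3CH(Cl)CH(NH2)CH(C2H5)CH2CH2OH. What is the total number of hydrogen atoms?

18

Atom tally by fragment:
  CH3 → C:1 H:3
  CH(Cl) → C:1 H:1 Cl:1
  CH(NH2) → C:1 H:3 N:1
  CH(C2H5) → C:3 H:6
  CH2CH2OH → C:2 H:5 O:1
Element totals:
  C: 8
  H: 18
  Cl: 1
  N: 1
  O: 1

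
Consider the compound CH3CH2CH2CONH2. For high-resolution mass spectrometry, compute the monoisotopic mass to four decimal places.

Atom tally by fragment:
  CH3 → C:1 H:3
  CH2 → C:1 H:2
  CH2CONH2 → C:2 H:4 O:1 N:1
Element totals:
  C: 4
  H: 9
  N: 1
  O: 1
Molecular formula: C4H9NO.
  M = 4(12.0) + 9(1.007825) + 14.003074 + 15.994915
    = 48.000000 + 9.070425 + 14.003074 + 15.994915 = 87.068414

87.0684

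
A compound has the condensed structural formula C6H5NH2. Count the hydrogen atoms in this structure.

7

Atom tally by fragment:
  benzene ring core → C:6 H:6
  (− 1 ring H displaced by substituents)
  + NH2 → N:1 H:2
Element totals:
  C: 6
  H: 7
  N: 1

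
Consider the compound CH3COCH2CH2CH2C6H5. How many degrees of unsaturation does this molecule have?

Atom tally by fragment:
  CH3COCH2 → C:3 H:5 O:1
  CH2 → C:1 H:2
  CH2C6H5 → C:7 H:7
Element totals:
  C: 11
  H: 14
  O: 1
Molecular formula: C11H14O.
DoU = (2C + 2 + N − H − X) / 2 = (2·11 + 2 + 0 − 14 − 0) / 2 = 5.

5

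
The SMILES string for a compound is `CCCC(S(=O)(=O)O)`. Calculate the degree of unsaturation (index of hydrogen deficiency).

Atom tally by fragment:
  CH3 → C:1 H:3
  CH2 → C:1 H:2
  CH2 → C:1 H:2
  CH2SO3H → C:1 H:3 S:1 O:3
Element totals:
  C: 4
  H: 10
  O: 3
  S: 1
Molecular formula: C4H10O3S.
DoU = (2C + 2 + N − H − X) / 2 = (2·4 + 2 + 0 − 10 − 0) / 2 = 0.

0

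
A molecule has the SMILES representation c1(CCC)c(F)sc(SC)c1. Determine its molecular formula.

C8H11FS2

Atom tally by fragment:
  thiophene ring core → C:4 H:4 S:1
  (− 3 ring H displaced by substituents)
  + CH2CH2CH3 → C:3 H:7
  + F → F:1
  + SCH3 → C:1 H:3 S:1
Element totals:
  C: 8
  H: 11
  F: 1
  S: 2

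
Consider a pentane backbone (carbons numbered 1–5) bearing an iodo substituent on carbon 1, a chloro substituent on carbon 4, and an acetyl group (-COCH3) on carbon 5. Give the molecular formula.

C7H12ClIO

Atom tally by fragment:
  ICH2 → C:1 H:2 I:1
  CH2 → C:1 H:2
  CH2 → C:1 H:2
  CH(Cl) → C:1 H:1 Cl:1
  CH2COCH3 → C:3 H:5 O:1
Element totals:
  C: 7
  H: 12
  Cl: 1
  I: 1
  O: 1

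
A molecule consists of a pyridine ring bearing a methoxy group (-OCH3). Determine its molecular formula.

Atom tally by fragment:
  pyridine ring core → C:5 H:5 N:1
  (− 1 ring H displaced by substituents)
  + OCH3 → C:1 H:3 O:1
Element totals:
  C: 6
  H: 7
  N: 1
  O: 1

C6H7NO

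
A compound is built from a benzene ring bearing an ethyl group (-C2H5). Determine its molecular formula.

C8H10

Atom tally by fragment:
  benzene ring core → C:6 H:6
  (− 1 ring H displaced by substituents)
  + C2H5 → C:2 H:5
Element totals:
  C: 8
  H: 10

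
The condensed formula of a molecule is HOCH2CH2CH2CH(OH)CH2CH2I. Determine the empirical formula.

Atom tally by fragment:
  HOCH2CH2 → C:2 H:5 O:1
  CH2 → C:1 H:2
  CH(OH) → C:1 H:2 O:1
  CH2 → C:1 H:2
  CH2I → C:1 H:2 I:1
Element totals:
  C: 6
  H: 13
  I: 1
  O: 2
Molecular formula: C6H13IO2.
gcd of subscripts (6, 13, 1, 2) = 1, so the empirical formula equals the molecular formula.

C6H13IO2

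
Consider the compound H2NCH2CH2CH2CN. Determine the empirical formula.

Element totals:
  C: 4
  H: 8
  N: 2
Molecular formula: C4H8N2.
gcd of subscripts = 2; dividing each by 2:
  C: 4/2 = 2
  H: 8/2 = 4
  N: 2/2 = 1

C2H4N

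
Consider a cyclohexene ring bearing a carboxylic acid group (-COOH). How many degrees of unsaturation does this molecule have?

Atom tally by fragment:
  cyclohexene ring core → C:6 H:10
  (− 1 ring H displaced by substituents)
  + COOH → C:1 H:1 O:2
Element totals:
  C: 7
  H: 10
  O: 2
Molecular formula: C7H10O2.
DoU = (2C + 2 + N − H − X) / 2 = (2·7 + 2 + 0 − 10 − 0) / 2 = 3.

3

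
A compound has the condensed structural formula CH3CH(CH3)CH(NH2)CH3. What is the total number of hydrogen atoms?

13

Atom tally by fragment:
  CH3 → C:1 H:3
  CH(CH3) → C:2 H:4
  CH(NH2) → C:1 H:3 N:1
  CH3 → C:1 H:3
Element totals:
  C: 5
  H: 13
  N: 1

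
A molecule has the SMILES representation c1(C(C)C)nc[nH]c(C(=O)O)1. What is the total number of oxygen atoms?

2

Atom tally by fragment:
  imidazole ring core → C:3 H:4 N:2
  (− 2 ring H displaced by substituents)
  + CH(CH3)2 → C:3 H:7
  + COOH → C:1 H:1 O:2
Element totals:
  C: 7
  H: 10
  N: 2
  O: 2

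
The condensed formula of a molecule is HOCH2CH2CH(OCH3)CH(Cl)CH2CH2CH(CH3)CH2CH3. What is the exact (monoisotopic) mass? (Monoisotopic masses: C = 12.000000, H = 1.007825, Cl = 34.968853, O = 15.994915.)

222.1387

Element totals:
  C: 11
  H: 23
  Cl: 1
  O: 2
Molecular formula: C11H23ClO2.
  M = 11(12.0) + 23(1.007825) + 34.968853 + 2(15.994915)
    = 132.000000 + 23.179975 + 34.968853 + 31.989830 = 222.138658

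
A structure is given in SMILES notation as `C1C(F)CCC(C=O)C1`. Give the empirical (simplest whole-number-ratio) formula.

C7H11FO

Atom tally by fragment:
  cyclohexane ring core → C:6 H:12
  (− 2 ring H displaced by substituents)
  + F → F:1
  + CHO → C:1 H:1 O:1
Element totals:
  C: 7
  H: 11
  F: 1
  O: 1
Molecular formula: C7H11FO.
gcd of subscripts (7, 1, 11, 1) = 1, so the empirical formula equals the molecular formula.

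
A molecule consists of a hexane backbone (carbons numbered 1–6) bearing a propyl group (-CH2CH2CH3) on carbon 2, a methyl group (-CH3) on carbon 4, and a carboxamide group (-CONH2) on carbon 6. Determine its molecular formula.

C11H23NO

Atom tally by fragment:
  CH3 → C:1 H:3
  CH(CH2CH2CH3) → C:4 H:8
  CH2 → C:1 H:2
  CH(CH3) → C:2 H:4
  CH2 → C:1 H:2
  CH2CONH2 → C:2 H:4 O:1 N:1
Element totals:
  C: 11
  H: 23
  N: 1
  O: 1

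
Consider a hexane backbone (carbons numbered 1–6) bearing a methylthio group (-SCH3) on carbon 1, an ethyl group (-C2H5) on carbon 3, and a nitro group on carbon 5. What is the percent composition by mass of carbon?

Atom tally by fragment:
  CH3SCH2 → C:2 H:5 S:1
  CH2 → C:1 H:2
  CH(C2H5) → C:3 H:6
  CH2 → C:1 H:2
  CH(NO2) → C:1 H:1 N:1 O:2
  CH3 → C:1 H:3
Element totals:
  C: 9
  H: 19
  N: 1
  O: 2
  S: 1
Molecular formula: C9H19NO2S.
Molar mass = 205.316 g/mol.
Mass from C: 9 × 12.011 = 108.099 g/mol.
%C = 108.099 / 205.316 × 100 = 52.65%.

52.65%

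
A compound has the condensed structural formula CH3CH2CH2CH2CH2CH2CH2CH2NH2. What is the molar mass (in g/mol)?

129.25 g/mol

Atom tally by fragment:
  CH3 → C:1 H:3
  CH2 → C:1 H:2
  CH2 → C:1 H:2
  CH2 → C:1 H:2
  CH2 → C:1 H:2
  CH2 → C:1 H:2
  CH2 → C:1 H:2
  CH2NH2 → C:1 H:4 N:1
Element totals:
  C: 8
  H: 19
  N: 1
Molecular formula: C8H19N.
  M = 8(12.011) + 19(1.008) + 14.007
    = 96.088 + 19.152 + 14.007 = 129.247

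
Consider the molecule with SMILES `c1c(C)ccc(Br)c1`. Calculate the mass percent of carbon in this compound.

49.16%

Atom tally by fragment:
  benzene ring core → C:6 H:6
  (− 2 ring H displaced by substituents)
  + CH3 → C:1 H:3
  + Br → Br:1
Element totals:
  C: 7
  H: 7
  Br: 1
Molecular formula: C7H7Br.
Molar mass = 171.037 g/mol.
Mass from C: 7 × 12.011 = 84.077 g/mol.
%C = 84.077 / 171.037 × 100 = 49.16%.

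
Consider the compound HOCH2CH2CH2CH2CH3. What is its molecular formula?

Atom tally by fragment:
  HOCH2CH2 → C:2 H:5 O:1
  CH2 → C:1 H:2
  CH2 → C:1 H:2
  CH3 → C:1 H:3
Element totals:
  C: 5
  H: 12
  O: 1

C5H12O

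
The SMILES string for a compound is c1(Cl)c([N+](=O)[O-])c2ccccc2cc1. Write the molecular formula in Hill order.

Atom tally by fragment:
  naphthalene ring system core → C:10 H:8
  (− 2 ring H displaced by substituents)
  + Cl → Cl:1
  + NO2 → N:1 O:2
Element totals:
  C: 10
  H: 6
  Cl: 1
  N: 1
  O: 2

C10H6ClNO2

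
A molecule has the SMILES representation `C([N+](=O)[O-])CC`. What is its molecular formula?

Atom tally by fragment:
  O2NCH2 → C:1 H:2 N:1 O:2
  CH2 → C:1 H:2
  CH3 → C:1 H:3
Element totals:
  C: 3
  H: 7
  N: 1
  O: 2

C3H7NO2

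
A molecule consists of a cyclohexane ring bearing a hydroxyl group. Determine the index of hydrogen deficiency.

Atom tally by fragment:
  cyclohexane ring core → C:6 H:12
  (− 1 ring H displaced by substituents)
  + OH → O:1 H:1
Element totals:
  C: 6
  H: 12
  O: 1
Molecular formula: C6H12O.
DoU = (2C + 2 + N − H − X) / 2 = (2·6 + 2 + 0 − 12 − 0) / 2 = 1.

1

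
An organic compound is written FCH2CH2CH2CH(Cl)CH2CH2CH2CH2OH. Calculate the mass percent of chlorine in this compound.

19.41%

Atom tally by fragment:
  FCH2 → C:1 H:2 F:1
  CH2 → C:1 H:2
  CH2 → C:1 H:2
  CH(Cl) → C:1 H:1 Cl:1
  CH2 → C:1 H:2
  CH2 → C:1 H:2
  CH2 → C:1 H:2
  CH2OH → C:1 H:3 O:1
Element totals:
  C: 8
  H: 16
  Cl: 1
  F: 1
  O: 1
Molecular formula: C8H16ClFO.
Molar mass = 182.663 g/mol.
Mass from Cl: 1 × 35.45 = 35.450 g/mol.
%Cl = 35.450 / 182.663 × 100 = 19.41%.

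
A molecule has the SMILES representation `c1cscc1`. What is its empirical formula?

Atom tally by fragment:
  thiophene ring core → C:4 H:4 S:1
Element totals:
  C: 4
  H: 4
  S: 1
Molecular formula: C4H4S.
gcd of subscripts (4, 4, 1) = 1, so the empirical formula equals the molecular formula.

C4H4S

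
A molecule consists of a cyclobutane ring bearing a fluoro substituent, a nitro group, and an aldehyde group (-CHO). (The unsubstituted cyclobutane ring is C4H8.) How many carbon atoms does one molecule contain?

Atom tally by fragment:
  cyclobutane ring core → C:4 H:8
  (− 3 ring H displaced by substituents)
  + F → F:1
  + NO2 → N:1 O:2
  + CHO → C:1 H:1 O:1
Element totals:
  C: 5
  H: 6
  F: 1
  N: 1
  O: 3

5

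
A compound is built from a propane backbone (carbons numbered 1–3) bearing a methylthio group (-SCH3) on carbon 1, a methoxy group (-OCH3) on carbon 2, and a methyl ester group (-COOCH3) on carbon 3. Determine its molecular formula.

Atom tally by fragment:
  CH3SCH2 → C:2 H:5 S:1
  CH(OCH3) → C:2 H:4 O:1
  CH2COOCH3 → C:3 H:5 O:2
Element totals:
  C: 7
  H: 14
  O: 3
  S: 1

C7H14O3S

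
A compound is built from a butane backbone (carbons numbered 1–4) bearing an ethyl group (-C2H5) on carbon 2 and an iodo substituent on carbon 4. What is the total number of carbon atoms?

Atom tally by fragment:
  CH3 → C:1 H:3
  CH(C2H5) → C:3 H:6
  CH2 → C:1 H:2
  CH2I → C:1 H:2 I:1
Element totals:
  C: 6
  H: 13
  I: 1

6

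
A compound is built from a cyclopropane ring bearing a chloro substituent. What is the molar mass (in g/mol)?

76.52 g/mol

Atom tally by fragment:
  cyclopropane ring core → C:3 H:6
  (− 1 ring H displaced by substituents)
  + Cl → Cl:1
Element totals:
  C: 3
  H: 5
  Cl: 1
Molecular formula: C3H5Cl.
  M = 3(12.011) + 5(1.008) + 35.45
    = 36.033 + 5.040 + 35.450 = 76.523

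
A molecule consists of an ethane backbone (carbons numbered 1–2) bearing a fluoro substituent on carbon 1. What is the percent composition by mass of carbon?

Atom tally by fragment:
  FCH2 → C:1 H:2 F:1
  CH3 → C:1 H:3
Element totals:
  C: 2
  H: 5
  F: 1
Molecular formula: C2H5F.
Molar mass = 48.060 g/mol.
Mass from C: 2 × 12.011 = 24.022 g/mol.
%C = 24.022 / 48.060 × 100 = 49.98%.

49.98%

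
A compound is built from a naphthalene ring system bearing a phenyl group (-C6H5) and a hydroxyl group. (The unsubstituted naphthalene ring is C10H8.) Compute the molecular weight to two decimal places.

Atom tally by fragment:
  naphthalene ring system core → C:10 H:8
  (− 2 ring H displaced by substituents)
  + C6H5 → C:6 H:5
  + OH → O:1 H:1
Element totals:
  C: 16
  H: 12
  O: 1
Molecular formula: C16H12O.
  M = 16(12.011) + 12(1.008) + 15.999
    = 192.176 + 12.096 + 15.999 = 220.271

220.27 g/mol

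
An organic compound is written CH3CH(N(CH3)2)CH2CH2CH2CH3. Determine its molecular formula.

Atom tally by fragment:
  CH3 → C:1 H:3
  CH(N(CH3)2) → C:3 H:7 N:1
  CH2 → C:1 H:2
  CH2 → C:1 H:2
  CH2 → C:1 H:2
  CH3 → C:1 H:3
Element totals:
  C: 8
  H: 19
  N: 1

C8H19N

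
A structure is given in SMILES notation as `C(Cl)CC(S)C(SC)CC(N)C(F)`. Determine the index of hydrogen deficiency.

Atom tally by fragment:
  ClCH2 → C:1 H:2 Cl:1
  CH2 → C:1 H:2
  CH(SH) → C:1 H:2 S:1
  CH(SCH3) → C:2 H:4 S:1
  CH2 → C:1 H:2
  CH(NH2) → C:1 H:3 N:1
  CH2F → C:1 H:2 F:1
Element totals:
  C: 8
  H: 17
  Cl: 1
  F: 1
  N: 1
  S: 2
Molecular formula: C8H17ClFNS2.
DoU = (2C + 2 + N − H − X) / 2 = (2·8 + 2 + 1 − 17 − 2) / 2 = 0.

0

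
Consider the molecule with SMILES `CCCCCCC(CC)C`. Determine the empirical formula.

C5H11

Atom tally by fragment:
  CH3 → C:1 H:3
  CH2 → C:1 H:2
  CH2 → C:1 H:2
  CH2 → C:1 H:2
  CH2 → C:1 H:2
  CH2 → C:1 H:2
  CH(C2H5) → C:3 H:6
  CH3 → C:1 H:3
Element totals:
  C: 10
  H: 22
Molecular formula: C10H22.
gcd of subscripts = 2; dividing each by 2:
  C: 10/2 = 5
  H: 22/2 = 11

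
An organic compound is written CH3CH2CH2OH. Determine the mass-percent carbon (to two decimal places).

Element totals:
  C: 3
  H: 8
  O: 1
Molecular formula: C3H8O.
Molar mass = 60.096 g/mol.
Mass from C: 3 × 12.011 = 36.033 g/mol.
%C = 36.033 / 60.096 × 100 = 59.96%.

59.96%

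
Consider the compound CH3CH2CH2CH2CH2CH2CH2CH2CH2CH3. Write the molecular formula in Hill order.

C10H22

Element totals:
  C: 10
  H: 22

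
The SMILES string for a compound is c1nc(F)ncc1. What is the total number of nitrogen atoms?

Atom tally by fragment:
  pyrimidine ring core → C:4 H:4 N:2
  (− 1 ring H displaced by substituents)
  + F → F:1
Element totals:
  C: 4
  H: 3
  F: 1
  N: 2

2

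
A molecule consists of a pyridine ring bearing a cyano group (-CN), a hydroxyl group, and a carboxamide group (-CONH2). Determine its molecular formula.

Atom tally by fragment:
  pyridine ring core → C:5 H:5 N:1
  (− 3 ring H displaced by substituents)
  + CN → C:1 N:1
  + OH → O:1 H:1
  + CONH2 → C:1 H:2 O:1 N:1
Element totals:
  C: 7
  H: 5
  N: 3
  O: 2

C7H5N3O2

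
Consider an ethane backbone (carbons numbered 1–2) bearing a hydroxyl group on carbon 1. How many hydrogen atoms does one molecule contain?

6

Atom tally by fragment:
  HOCH2 → C:1 H:3 O:1
  CH3 → C:1 H:3
Element totals:
  C: 2
  H: 6
  O: 1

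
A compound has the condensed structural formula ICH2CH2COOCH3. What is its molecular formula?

Element totals:
  C: 4
  H: 7
  I: 1
  O: 2

C4H7IO2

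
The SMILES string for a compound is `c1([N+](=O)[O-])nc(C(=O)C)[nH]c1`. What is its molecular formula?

Atom tally by fragment:
  imidazole ring core → C:3 H:4 N:2
  (− 2 ring H displaced by substituents)
  + NO2 → N:1 O:2
  + COCH3 → C:2 H:3 O:1
Element totals:
  C: 5
  H: 5
  N: 3
  O: 3

C5H5N3O3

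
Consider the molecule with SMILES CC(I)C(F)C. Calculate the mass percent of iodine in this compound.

62.82%

Atom tally by fragment:
  CH3 → C:1 H:3
  CH(I) → C:1 H:1 I:1
  CH(F) → C:1 H:1 F:1
  CH3 → C:1 H:3
Element totals:
  C: 4
  H: 8
  F: 1
  I: 1
Molecular formula: C4H8FI.
Molar mass = 202.010 g/mol.
Mass from I: 1 × 126.904 = 126.904 g/mol.
%I = 126.904 / 202.010 × 100 = 62.82%.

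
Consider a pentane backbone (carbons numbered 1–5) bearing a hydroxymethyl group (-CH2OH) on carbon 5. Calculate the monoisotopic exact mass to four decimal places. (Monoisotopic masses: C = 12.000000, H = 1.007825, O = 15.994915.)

102.1045

Atom tally by fragment:
  CH3 → C:1 H:3
  CH2 → C:1 H:2
  CH2 → C:1 H:2
  CH2 → C:1 H:2
  CH2CH2OH → C:2 H:5 O:1
Element totals:
  C: 6
  H: 14
  O: 1
Molecular formula: C6H14O.
  M = 6(12.0) + 14(1.007825) + 15.994915
    = 72.000000 + 14.109550 + 15.994915 = 102.104465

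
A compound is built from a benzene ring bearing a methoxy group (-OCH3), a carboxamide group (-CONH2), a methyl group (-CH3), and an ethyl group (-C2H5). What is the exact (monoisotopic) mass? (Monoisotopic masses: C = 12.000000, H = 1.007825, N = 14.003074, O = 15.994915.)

Atom tally by fragment:
  benzene ring core → C:6 H:6
  (− 4 ring H displaced by substituents)
  + OCH3 → C:1 H:3 O:1
  + CONH2 → C:1 H:2 O:1 N:1
  + CH3 → C:1 H:3
  + C2H5 → C:2 H:5
Element totals:
  C: 11
  H: 15
  N: 1
  O: 2
Molecular formula: C11H15NO2.
  M = 11(12.0) + 15(1.007825) + 14.003074 + 2(15.994915)
    = 132.000000 + 15.117375 + 14.003074 + 31.989830 = 193.110279

193.1103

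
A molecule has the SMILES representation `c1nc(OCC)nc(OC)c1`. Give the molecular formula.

C7H10N2O2

Atom tally by fragment:
  pyrimidine ring core → C:4 H:4 N:2
  (− 2 ring H displaced by substituents)
  + OC2H5 → C:2 H:5 O:1
  + OCH3 → C:1 H:3 O:1
Element totals:
  C: 7
  H: 10
  N: 2
  O: 2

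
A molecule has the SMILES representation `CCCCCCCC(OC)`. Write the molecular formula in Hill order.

Atom tally by fragment:
  CH3 → C:1 H:3
  CH2 → C:1 H:2
  CH2 → C:1 H:2
  CH2 → C:1 H:2
  CH2 → C:1 H:2
  CH2 → C:1 H:2
  CH2 → C:1 H:2
  CH2OCH3 → C:2 H:5 O:1
Element totals:
  C: 9
  H: 20
  O: 1

C9H20O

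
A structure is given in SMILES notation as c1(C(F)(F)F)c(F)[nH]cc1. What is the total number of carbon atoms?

Atom tally by fragment:
  pyrrole ring core → C:4 H:5 N:1
  (− 2 ring H displaced by substituents)
  + CF3 → C:1 F:3
  + F → F:1
Element totals:
  C: 5
  H: 3
  F: 4
  N: 1

5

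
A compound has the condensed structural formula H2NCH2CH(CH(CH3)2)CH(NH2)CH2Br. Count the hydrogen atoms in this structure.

17

Element totals:
  C: 7
  H: 17
  Br: 1
  N: 2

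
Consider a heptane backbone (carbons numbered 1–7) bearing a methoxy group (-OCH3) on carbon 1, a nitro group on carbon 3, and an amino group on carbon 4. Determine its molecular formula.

C8H18N2O3

Atom tally by fragment:
  CH3OCH2 → C:2 H:5 O:1
  CH2 → C:1 H:2
  CH(NO2) → C:1 H:1 N:1 O:2
  CH(NH2) → C:1 H:3 N:1
  CH2 → C:1 H:2
  CH2 → C:1 H:2
  CH3 → C:1 H:3
Element totals:
  C: 8
  H: 18
  N: 2
  O: 3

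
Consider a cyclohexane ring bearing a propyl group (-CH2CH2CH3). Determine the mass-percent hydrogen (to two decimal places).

14.37%

Atom tally by fragment:
  cyclohexane ring core → C:6 H:12
  (− 1 ring H displaced by substituents)
  + CH2CH2CH3 → C:3 H:7
Element totals:
  C: 9
  H: 18
Molecular formula: C9H18.
Molar mass = 126.243 g/mol.
Mass from H: 18 × 1.008 = 18.144 g/mol.
%H = 18.144 / 126.243 × 100 = 14.37%.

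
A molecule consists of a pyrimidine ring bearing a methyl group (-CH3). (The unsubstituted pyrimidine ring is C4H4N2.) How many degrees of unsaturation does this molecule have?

Atom tally by fragment:
  pyrimidine ring core → C:4 H:4 N:2
  (− 1 ring H displaced by substituents)
  + CH3 → C:1 H:3
Element totals:
  C: 5
  H: 6
  N: 2
Molecular formula: C5H6N2.
DoU = (2C + 2 + N − H − X) / 2 = (2·5 + 2 + 2 − 6 − 0) / 2 = 4.

4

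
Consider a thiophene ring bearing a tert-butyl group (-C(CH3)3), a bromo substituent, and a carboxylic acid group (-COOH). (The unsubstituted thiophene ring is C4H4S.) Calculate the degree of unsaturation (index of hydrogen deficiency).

4

Atom tally by fragment:
  thiophene ring core → C:4 H:4 S:1
  (− 3 ring H displaced by substituents)
  + C(CH3)3 → C:4 H:9
  + Br → Br:1
  + COOH → C:1 H:1 O:2
Element totals:
  C: 9
  H: 11
  Br: 1
  O: 2
  S: 1
Molecular formula: C9H11BrO2S.
DoU = (2C + 2 + N − H − X) / 2 = (2·9 + 2 + 0 − 11 − 1) / 2 = 4.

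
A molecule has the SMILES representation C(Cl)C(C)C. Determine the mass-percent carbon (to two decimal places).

Atom tally by fragment:
  ClCH2 → C:1 H:2 Cl:1
  CH(CH3) → C:2 H:4
  CH3 → C:1 H:3
Element totals:
  C: 4
  H: 9
  Cl: 1
Molecular formula: C4H9Cl.
Molar mass = 92.566 g/mol.
Mass from C: 4 × 12.011 = 48.044 g/mol.
%C = 48.044 / 92.566 × 100 = 51.90%.

51.90%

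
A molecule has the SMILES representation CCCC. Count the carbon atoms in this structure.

4

Atom tally by fragment:
  CH3 → C:1 H:3
  CH2 → C:1 H:2
  CH2 → C:1 H:2
  CH3 → C:1 H:3
Element totals:
  C: 4
  H: 10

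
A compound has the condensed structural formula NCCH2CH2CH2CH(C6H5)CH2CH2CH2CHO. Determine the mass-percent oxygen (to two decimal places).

6.98%

Atom tally by fragment:
  NCCH2 → C:2 H:2 N:1
  CH2 → C:1 H:2
  CH2 → C:1 H:2
  CH(C6H5) → C:7 H:6
  CH2 → C:1 H:2
  CH2 → C:1 H:2
  CH2CHO → C:2 H:3 O:1
Element totals:
  C: 15
  H: 19
  N: 1
  O: 1
Molecular formula: C15H19NO.
Molar mass = 229.323 g/mol.
Mass from O: 1 × 15.999 = 15.999 g/mol.
%O = 15.999 / 229.323 × 100 = 6.98%.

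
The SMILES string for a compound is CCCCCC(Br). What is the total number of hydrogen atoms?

13

Atom tally by fragment:
  CH3 → C:1 H:3
  CH2 → C:1 H:2
  CH2 → C:1 H:2
  CH2 → C:1 H:2
  CH2 → C:1 H:2
  CH2Br → C:1 H:2 Br:1
Element totals:
  C: 6
  H: 13
  Br: 1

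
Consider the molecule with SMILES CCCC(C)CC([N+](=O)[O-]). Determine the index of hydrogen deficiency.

1

Atom tally by fragment:
  CH3 → C:1 H:3
  CH2 → C:1 H:2
  CH2 → C:1 H:2
  CH(CH3) → C:2 H:4
  CH2 → C:1 H:2
  CH2NO2 → C:1 H:2 N:1 O:2
Element totals:
  C: 7
  H: 15
  N: 1
  O: 2
Molecular formula: C7H15NO2.
DoU = (2C + 2 + N − H − X) / 2 = (2·7 + 2 + 1 − 15 − 0) / 2 = 1.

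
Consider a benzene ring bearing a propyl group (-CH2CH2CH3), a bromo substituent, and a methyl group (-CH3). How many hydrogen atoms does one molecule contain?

13

Atom tally by fragment:
  benzene ring core → C:6 H:6
  (− 3 ring H displaced by substituents)
  + CH2CH2CH3 → C:3 H:7
  + Br → Br:1
  + CH3 → C:1 H:3
Element totals:
  C: 10
  H: 13
  Br: 1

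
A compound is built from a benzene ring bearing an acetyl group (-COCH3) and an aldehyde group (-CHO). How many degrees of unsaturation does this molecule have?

6

Atom tally by fragment:
  benzene ring core → C:6 H:6
  (− 2 ring H displaced by substituents)
  + COCH3 → C:2 H:3 O:1
  + CHO → C:1 H:1 O:1
Element totals:
  C: 9
  H: 8
  O: 2
Molecular formula: C9H8O2.
DoU = (2C + 2 + N − H − X) / 2 = (2·9 + 2 + 0 − 8 − 0) / 2 = 6.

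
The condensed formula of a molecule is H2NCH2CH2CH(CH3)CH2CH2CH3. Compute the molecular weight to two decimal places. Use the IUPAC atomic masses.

115.22 g/mol

Element totals:
  C: 7
  H: 17
  N: 1
Molecular formula: C7H17N.
  M = 7(12.011) + 17(1.008) + 14.007
    = 84.077 + 17.136 + 14.007 = 115.220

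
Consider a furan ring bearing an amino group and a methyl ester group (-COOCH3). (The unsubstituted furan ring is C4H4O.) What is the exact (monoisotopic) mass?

Atom tally by fragment:
  furan ring core → C:4 H:4 O:1
  (− 2 ring H displaced by substituents)
  + NH2 → N:1 H:2
  + COOCH3 → C:2 H:3 O:2
Element totals:
  C: 6
  H: 7
  N: 1
  O: 3
Molecular formula: C6H7NO3.
  M = 6(12.0) + 7(1.007825) + 14.003074 + 3(15.994915)
    = 72.000000 + 7.054775 + 14.003074 + 47.984745 = 141.042594

141.0426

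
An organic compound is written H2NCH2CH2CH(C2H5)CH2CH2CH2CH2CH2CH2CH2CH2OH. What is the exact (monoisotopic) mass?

215.2249

Atom tally by fragment:
  H2NCH2 → C:1 H:4 N:1
  CH2 → C:1 H:2
  CH(C2H5) → C:3 H:6
  CH2 → C:1 H:2
  CH2 → C:1 H:2
  CH2 → C:1 H:2
  CH2 → C:1 H:2
  CH2 → C:1 H:2
  CH2 → C:1 H:2
  CH2CH2OH → C:2 H:5 O:1
Element totals:
  C: 13
  H: 29
  N: 1
  O: 1
Molecular formula: C13H29NO.
  M = 13(12.0) + 29(1.007825) + 14.003074 + 15.994915
    = 156.000000 + 29.226925 + 14.003074 + 15.994915 = 215.224914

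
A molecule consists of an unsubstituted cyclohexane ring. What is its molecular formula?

C6H12

Atom tally by fragment:
  cyclohexane ring core → C:6 H:12
Element totals:
  C: 6
  H: 12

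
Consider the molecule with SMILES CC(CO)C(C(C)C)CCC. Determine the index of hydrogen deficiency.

0

Atom tally by fragment:
  CH3 → C:1 H:3
  CH(CH2OH) → C:2 H:4 O:1
  CH(CH(CH3)2) → C:4 H:8
  CH2 → C:1 H:2
  CH2 → C:1 H:2
  CH3 → C:1 H:3
Element totals:
  C: 10
  H: 22
  O: 1
Molecular formula: C10H22O.
DoU = (2C + 2 + N − H − X) / 2 = (2·10 + 2 + 0 − 22 − 0) / 2 = 0.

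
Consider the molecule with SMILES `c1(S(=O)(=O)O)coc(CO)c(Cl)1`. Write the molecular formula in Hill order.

Atom tally by fragment:
  furan ring core → C:4 H:4 O:1
  (− 3 ring H displaced by substituents)
  + SO3H → S:1 O:3 H:1
  + CH2OH → C:1 H:3 O:1
  + Cl → Cl:1
Element totals:
  C: 5
  H: 5
  Cl: 1
  O: 5
  S: 1

C5H5ClO5S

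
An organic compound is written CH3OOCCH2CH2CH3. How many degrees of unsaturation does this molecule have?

Element totals:
  C: 5
  H: 10
  O: 2
Molecular formula: C5H10O2.
DoU = (2C + 2 + N − H − X) / 2 = (2·5 + 2 + 0 − 10 − 0) / 2 = 1.

1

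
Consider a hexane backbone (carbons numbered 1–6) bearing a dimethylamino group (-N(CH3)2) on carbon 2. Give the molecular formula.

C8H19N

Atom tally by fragment:
  CH3 → C:1 H:3
  CH(N(CH3)2) → C:3 H:7 N:1
  CH2 → C:1 H:2
  CH2 → C:1 H:2
  CH2 → C:1 H:2
  CH3 → C:1 H:3
Element totals:
  C: 8
  H: 19
  N: 1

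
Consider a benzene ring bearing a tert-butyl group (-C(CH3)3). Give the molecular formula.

C10H14

Atom tally by fragment:
  benzene ring core → C:6 H:6
  (− 1 ring H displaced by substituents)
  + C(CH3)3 → C:4 H:9
Element totals:
  C: 10
  H: 14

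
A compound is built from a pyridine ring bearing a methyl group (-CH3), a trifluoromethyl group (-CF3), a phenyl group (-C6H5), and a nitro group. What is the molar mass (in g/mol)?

Atom tally by fragment:
  pyridine ring core → C:5 H:5 N:1
  (− 4 ring H displaced by substituents)
  + CH3 → C:1 H:3
  + CF3 → C:1 F:3
  + C6H5 → C:6 H:5
  + NO2 → N:1 O:2
Element totals:
  C: 13
  H: 9
  F: 3
  N: 2
  O: 2
Molecular formula: C13H9F3N2O2.
  M = 13(12.011) + 9(1.008) + 3(18.998) + 2(14.007) + 2(15.999)
    = 156.143 + 9.072 + 56.994 + 28.014 + 31.998 = 282.221

282.22 g/mol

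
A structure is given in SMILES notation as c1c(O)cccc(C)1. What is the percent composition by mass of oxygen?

14.79%

Atom tally by fragment:
  benzene ring core → C:6 H:6
  (− 2 ring H displaced by substituents)
  + OH → O:1 H:1
  + CH3 → C:1 H:3
Element totals:
  C: 7
  H: 8
  O: 1
Molecular formula: C7H8O.
Molar mass = 108.140 g/mol.
Mass from O: 1 × 15.999 = 15.999 g/mol.
%O = 15.999 / 108.140 × 100 = 14.79%.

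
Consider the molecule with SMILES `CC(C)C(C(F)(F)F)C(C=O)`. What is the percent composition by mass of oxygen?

9.51%

Atom tally by fragment:
  CH3 → C:1 H:3
  CH(CH3) → C:2 H:4
  CH(CF3) → C:2 H:1 F:3
  CH2CHO → C:2 H:3 O:1
Element totals:
  C: 7
  H: 11
  F: 3
  O: 1
Molecular formula: C7H11F3O.
Molar mass = 168.158 g/mol.
Mass from O: 1 × 15.999 = 15.999 g/mol.
%O = 15.999 / 168.158 × 100 = 9.51%.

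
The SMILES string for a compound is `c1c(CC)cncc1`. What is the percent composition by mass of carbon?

Atom tally by fragment:
  pyridine ring core → C:5 H:5 N:1
  (− 1 ring H displaced by substituents)
  + C2H5 → C:2 H:5
Element totals:
  C: 7
  H: 9
  N: 1
Molecular formula: C7H9N.
Molar mass = 107.156 g/mol.
Mass from C: 7 × 12.011 = 84.077 g/mol.
%C = 84.077 / 107.156 × 100 = 78.46%.

78.46%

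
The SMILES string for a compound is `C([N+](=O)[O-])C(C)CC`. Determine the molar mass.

117.15 g/mol

Atom tally by fragment:
  O2NCH2 → C:1 H:2 N:1 O:2
  CH(CH3) → C:2 H:4
  CH2 → C:1 H:2
  CH3 → C:1 H:3
Element totals:
  C: 5
  H: 11
  N: 1
  O: 2
Molecular formula: C5H11NO2.
  M = 5(12.011) + 11(1.008) + 14.007 + 2(15.999)
    = 60.055 + 11.088 + 14.007 + 31.998 = 117.148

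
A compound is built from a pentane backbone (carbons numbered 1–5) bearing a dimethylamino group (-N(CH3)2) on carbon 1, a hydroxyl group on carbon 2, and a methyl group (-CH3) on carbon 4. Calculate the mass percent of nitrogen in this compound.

Atom tally by fragment:
  (CH3)2NCH2 → C:3 H:8 N:1
  CH(OH) → C:1 H:2 O:1
  CH2 → C:1 H:2
  CH(CH3) → C:2 H:4
  CH3 → C:1 H:3
Element totals:
  C: 8
  H: 19
  N: 1
  O: 1
Molecular formula: C8H19NO.
Molar mass = 145.246 g/mol.
Mass from N: 1 × 14.007 = 14.007 g/mol.
%N = 14.007 / 145.246 × 100 = 9.64%.

9.64%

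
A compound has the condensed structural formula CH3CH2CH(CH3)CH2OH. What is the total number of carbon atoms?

5

Element totals:
  C: 5
  H: 12
  O: 1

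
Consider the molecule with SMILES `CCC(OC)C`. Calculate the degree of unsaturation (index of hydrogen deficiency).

Atom tally by fragment:
  CH3 → C:1 H:3
  CH2 → C:1 H:2
  CH(OCH3) → C:2 H:4 O:1
  CH3 → C:1 H:3
Element totals:
  C: 5
  H: 12
  O: 1
Molecular formula: C5H12O.
DoU = (2C + 2 + N − H − X) / 2 = (2·5 + 2 + 0 − 12 − 0) / 2 = 0.

0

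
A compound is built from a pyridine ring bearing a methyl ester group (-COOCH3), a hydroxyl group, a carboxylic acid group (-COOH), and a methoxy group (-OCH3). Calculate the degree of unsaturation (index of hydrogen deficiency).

Atom tally by fragment:
  pyridine ring core → C:5 H:5 N:1
  (− 4 ring H displaced by substituents)
  + COOCH3 → C:2 H:3 O:2
  + OH → O:1 H:1
  + COOH → C:1 H:1 O:2
  + OCH3 → C:1 H:3 O:1
Element totals:
  C: 9
  H: 9
  N: 1
  O: 6
Molecular formula: C9H9NO6.
DoU = (2C + 2 + N − H − X) / 2 = (2·9 + 2 + 1 − 9 − 0) / 2 = 6.

6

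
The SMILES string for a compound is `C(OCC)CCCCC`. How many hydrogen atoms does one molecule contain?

18

Atom tally by fragment:
  C2H5OCH2 → C:3 H:7 O:1
  CH2 → C:1 H:2
  CH2 → C:1 H:2
  CH2 → C:1 H:2
  CH2 → C:1 H:2
  CH3 → C:1 H:3
Element totals:
  C: 8
  H: 18
  O: 1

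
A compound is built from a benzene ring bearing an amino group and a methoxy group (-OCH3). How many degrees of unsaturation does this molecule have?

Atom tally by fragment:
  benzene ring core → C:6 H:6
  (− 2 ring H displaced by substituents)
  + NH2 → N:1 H:2
  + OCH3 → C:1 H:3 O:1
Element totals:
  C: 7
  H: 9
  N: 1
  O: 1
Molecular formula: C7H9NO.
DoU = (2C + 2 + N − H − X) / 2 = (2·7 + 2 + 1 − 9 − 0) / 2 = 4.

4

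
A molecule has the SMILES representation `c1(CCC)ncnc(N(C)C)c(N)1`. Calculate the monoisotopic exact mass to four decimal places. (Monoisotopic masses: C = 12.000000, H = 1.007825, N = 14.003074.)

180.1375

Atom tally by fragment:
  pyrimidine ring core → C:4 H:4 N:2
  (− 3 ring H displaced by substituents)
  + CH2CH2CH3 → C:3 H:7
  + N(CH3)2 → N:1 C:2 H:6
  + NH2 → N:1 H:2
Element totals:
  C: 9
  H: 16
  N: 4
Molecular formula: C9H16N4.
  M = 9(12.0) + 16(1.007825) + 4(14.003074)
    = 108.000000 + 16.125200 + 56.012296 = 180.137496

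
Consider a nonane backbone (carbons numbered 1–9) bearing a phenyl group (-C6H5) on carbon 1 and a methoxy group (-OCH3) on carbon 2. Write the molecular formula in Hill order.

C16H26O

Atom tally by fragment:
  C6H5CH2 → C:7 H:7
  CH(OCH3) → C:2 H:4 O:1
  CH2 → C:1 H:2
  CH2 → C:1 H:2
  CH2 → C:1 H:2
  CH2 → C:1 H:2
  CH2 → C:1 H:2
  CH2 → C:1 H:2
  CH3 → C:1 H:3
Element totals:
  C: 16
  H: 26
  O: 1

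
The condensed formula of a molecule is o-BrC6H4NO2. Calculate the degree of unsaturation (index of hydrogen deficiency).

Element totals:
  C: 6
  H: 4
  Br: 1
  N: 1
  O: 2
Molecular formula: C6H4BrNO2.
DoU = (2C + 2 + N − H − X) / 2 = (2·6 + 2 + 1 − 4 − 1) / 2 = 5.

5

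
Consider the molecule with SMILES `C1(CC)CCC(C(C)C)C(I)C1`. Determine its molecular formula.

C11H21I

Atom tally by fragment:
  cyclohexane ring core → C:6 H:12
  (− 3 ring H displaced by substituents)
  + C2H5 → C:2 H:5
  + CH(CH3)2 → C:3 H:7
  + I → I:1
Element totals:
  C: 11
  H: 21
  I: 1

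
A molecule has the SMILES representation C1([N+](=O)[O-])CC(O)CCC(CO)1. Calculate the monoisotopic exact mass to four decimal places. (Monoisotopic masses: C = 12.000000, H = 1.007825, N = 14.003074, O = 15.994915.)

175.0845

Atom tally by fragment:
  cyclohexane ring core → C:6 H:12
  (− 3 ring H displaced by substituents)
  + NO2 → N:1 O:2
  + OH → O:1 H:1
  + CH2OH → C:1 H:3 O:1
Element totals:
  C: 7
  H: 13
  N: 1
  O: 4
Molecular formula: C7H13NO4.
  M = 7(12.0) + 13(1.007825) + 14.003074 + 4(15.994915)
    = 84.000000 + 13.101725 + 14.003074 + 63.979660 = 175.084459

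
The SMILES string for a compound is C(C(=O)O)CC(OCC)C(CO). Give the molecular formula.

Atom tally by fragment:
  HOOCCH2 → C:2 H:3 O:2
  CH2 → C:1 H:2
  CH(OC2H5) → C:3 H:6 O:1
  CH2CH2OH → C:2 H:5 O:1
Element totals:
  C: 8
  H: 16
  O: 4

C8H16O4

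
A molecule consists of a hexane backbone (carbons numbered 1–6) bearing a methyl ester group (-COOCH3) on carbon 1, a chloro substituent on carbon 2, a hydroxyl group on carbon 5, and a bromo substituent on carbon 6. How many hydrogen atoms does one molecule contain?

14

Atom tally by fragment:
  CH3OOCCH2 → C:3 H:5 O:2
  CH(Cl) → C:1 H:1 Cl:1
  CH2 → C:1 H:2
  CH2 → C:1 H:2
  CH(OH) → C:1 H:2 O:1
  CH2Br → C:1 H:2 Br:1
Element totals:
  C: 8
  H: 14
  Br: 1
  Cl: 1
  O: 3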